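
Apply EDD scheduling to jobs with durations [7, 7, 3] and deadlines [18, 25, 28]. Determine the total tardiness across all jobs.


Sort by due date (EDD order): [(7, 18), (7, 25), (3, 28)]
Compute completion times and tardiness:
  Job 1: p=7, d=18, C=7, tardiness=max(0,7-18)=0
  Job 2: p=7, d=25, C=14, tardiness=max(0,14-25)=0
  Job 3: p=3, d=28, C=17, tardiness=max(0,17-28)=0
Total tardiness = 0

0


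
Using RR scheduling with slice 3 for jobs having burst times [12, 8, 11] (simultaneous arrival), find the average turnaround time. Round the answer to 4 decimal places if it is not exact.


Time quantum = 3
Execution trace:
  J1 runs 3 units, time = 3
  J2 runs 3 units, time = 6
  J3 runs 3 units, time = 9
  J1 runs 3 units, time = 12
  J2 runs 3 units, time = 15
  J3 runs 3 units, time = 18
  J1 runs 3 units, time = 21
  J2 runs 2 units, time = 23
  J3 runs 3 units, time = 26
  J1 runs 3 units, time = 29
  J3 runs 2 units, time = 31
Finish times: [29, 23, 31]
Average turnaround = 83/3 = 27.6667

27.6667


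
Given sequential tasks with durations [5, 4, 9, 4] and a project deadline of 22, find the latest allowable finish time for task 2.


LF(activity 2) = deadline - sum of successor durations
Successors: activities 3 through 4 with durations [9, 4]
Sum of successor durations = 13
LF = 22 - 13 = 9

9


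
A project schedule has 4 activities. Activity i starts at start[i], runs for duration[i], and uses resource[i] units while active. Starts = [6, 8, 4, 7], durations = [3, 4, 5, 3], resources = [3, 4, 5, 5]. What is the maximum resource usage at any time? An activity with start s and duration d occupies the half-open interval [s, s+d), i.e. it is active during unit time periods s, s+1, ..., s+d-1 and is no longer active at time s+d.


Each activity i is active on [start_i, start_i + duration_i).
Compute total resource usage per time slot:
  t=0: active resources = [], total = 0
  t=1: active resources = [], total = 0
  t=2: active resources = [], total = 0
  t=3: active resources = [], total = 0
  t=4: active resources = [5], total = 5
  t=5: active resources = [5], total = 5
  t=6: active resources = [3, 5], total = 8
  t=7: active resources = [3, 5, 5], total = 13
  t=8: active resources = [3, 4, 5, 5], total = 17
  t=9: active resources = [4, 5], total = 9
  t=10: active resources = [4], total = 4
  t=11: active resources = [4], total = 4
Peak resource demand = 17

17


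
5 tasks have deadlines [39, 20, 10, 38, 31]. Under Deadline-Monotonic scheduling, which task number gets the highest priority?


Sort tasks by relative deadline (ascending):
  Task 3: deadline = 10
  Task 2: deadline = 20
  Task 5: deadline = 31
  Task 4: deadline = 38
  Task 1: deadline = 39
Priority order (highest first): [3, 2, 5, 4, 1]
Highest priority task = 3

3


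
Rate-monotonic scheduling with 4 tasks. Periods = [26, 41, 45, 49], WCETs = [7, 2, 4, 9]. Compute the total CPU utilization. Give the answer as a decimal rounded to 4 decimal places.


Compute individual utilizations (exact fractions):
  Task 1: C/T = 7/26 (approx. 0.2692)
  Task 2: C/T = 2/41 (approx. 0.0488)
  Task 3: C/T = 4/45 (approx. 0.0889)
  Task 4: C/T = 9/49 (approx. 0.1837)
Total utilization U = 7/26 + 2/41 + 4/45 + 9/49 = 1388161/2350530
Rounded to 4 decimal places: U = 0.5906
RM (Liu & Layland) bound for 4 tasks = 0.756828; compare with U = 1388161/2350530 (approx. 0.590574)
U <= bound, so schedulable by RM sufficient condition.

0.5906


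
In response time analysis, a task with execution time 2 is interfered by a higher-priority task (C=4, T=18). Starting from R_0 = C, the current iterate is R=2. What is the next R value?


R_next = C + ceil(R_prev / T_hp) * C_hp
ceil(2 / 18) = ceil(0.1111) = 1
Interference = 1 * 4 = 4
R_next = 2 + 4 = 6

6


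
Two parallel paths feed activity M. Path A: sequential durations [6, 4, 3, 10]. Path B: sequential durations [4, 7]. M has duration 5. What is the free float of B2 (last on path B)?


ES(B2) = sum of predecessors on chain B = 4
EF(B2) = ES + duration = 4 + 7 = 11
Successor of B2 is M. ES(M) = max(sum(A), sum(B)) = max(23, 11) = 23
Free float = ES(successor) - EF(current) = 23 - 11 = 12

12


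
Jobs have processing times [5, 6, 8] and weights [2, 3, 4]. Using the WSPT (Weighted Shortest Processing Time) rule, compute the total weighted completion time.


Compute p/w ratios and sort ascending (WSPT): [(6, 3), (8, 4), (5, 2)]
Compute weighted completion times:
  Job (p=6,w=3): C=6, w*C=3*6=18
  Job (p=8,w=4): C=14, w*C=4*14=56
  Job (p=5,w=2): C=19, w*C=2*19=38
Total weighted completion time = 112

112


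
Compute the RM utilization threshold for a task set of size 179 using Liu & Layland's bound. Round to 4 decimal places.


Compute 2^(1/179) = 1.0038798378
Subtract 1: 1.0038798378 - 1 = 0.0038798378
Multiply by n: 179 * 0.0038798378 = 0.6944909662
Round to 4 dp: 0.6945

0.6945


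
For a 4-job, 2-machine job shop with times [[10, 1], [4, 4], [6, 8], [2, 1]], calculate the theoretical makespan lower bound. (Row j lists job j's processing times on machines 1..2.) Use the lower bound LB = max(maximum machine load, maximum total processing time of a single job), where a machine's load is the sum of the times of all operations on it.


Machine loads:
  Machine 1: 10 + 4 + 6 + 2 = 22
  Machine 2: 1 + 4 + 8 + 1 = 14
Max machine load = 22
Job totals:
  Job 1: 11
  Job 2: 8
  Job 3: 14
  Job 4: 3
Max job total = 14
Lower bound = max(22, 14) = 22

22


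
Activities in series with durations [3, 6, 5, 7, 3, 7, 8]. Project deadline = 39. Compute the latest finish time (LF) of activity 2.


LF(activity 2) = deadline - sum of successor durations
Successors: activities 3 through 7 with durations [5, 7, 3, 7, 8]
Sum of successor durations = 30
LF = 39 - 30 = 9

9


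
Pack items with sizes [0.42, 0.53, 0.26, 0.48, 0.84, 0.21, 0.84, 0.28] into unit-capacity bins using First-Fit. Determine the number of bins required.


Place items sequentially using First-Fit:
  Item 0.42 -> new Bin 1
  Item 0.53 -> Bin 1 (now 0.95)
  Item 0.26 -> new Bin 2
  Item 0.48 -> Bin 2 (now 0.74)
  Item 0.84 -> new Bin 3
  Item 0.21 -> Bin 2 (now 0.95)
  Item 0.84 -> new Bin 4
  Item 0.28 -> new Bin 5
Total bins used = 5

5


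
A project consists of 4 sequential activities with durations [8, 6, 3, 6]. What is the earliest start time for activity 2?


Activity 2 starts after activities 1 through 1 complete.
Predecessor durations: [8]
ES = 8 = 8

8


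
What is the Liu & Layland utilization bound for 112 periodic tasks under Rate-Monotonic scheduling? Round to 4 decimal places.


Compute 2^(1/112) = 1.0062080044
Subtract 1: 1.0062080044 - 1 = 0.0062080044
Multiply by n: 112 * 0.0062080044 = 0.6952964928
Round to 4 dp: 0.6953

0.6953


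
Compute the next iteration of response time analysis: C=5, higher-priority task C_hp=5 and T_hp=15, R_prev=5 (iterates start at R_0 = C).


R_next = C + ceil(R_prev / T_hp) * C_hp
ceil(5 / 15) = ceil(0.3333) = 1
Interference = 1 * 5 = 5
R_next = 5 + 5 = 10

10


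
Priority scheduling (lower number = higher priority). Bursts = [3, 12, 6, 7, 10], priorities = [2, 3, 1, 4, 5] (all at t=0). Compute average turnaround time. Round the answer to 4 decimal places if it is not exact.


Sort by priority (ascending = highest first):
Order: [(1, 6), (2, 3), (3, 12), (4, 7), (5, 10)]
Completion times:
  Priority 1, burst=6, C=6
  Priority 2, burst=3, C=9
  Priority 3, burst=12, C=21
  Priority 4, burst=7, C=28
  Priority 5, burst=10, C=38
Average turnaround = 102/5 = 20.4

20.4


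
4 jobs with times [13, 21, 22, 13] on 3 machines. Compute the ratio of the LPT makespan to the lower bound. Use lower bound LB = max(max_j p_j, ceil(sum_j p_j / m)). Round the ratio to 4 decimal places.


LPT order: [22, 21, 13, 13]
Machine loads after assignment: [22, 21, 26]
LPT makespan = 26
Lower bound = max(max_job, ceil(total/3)) = max(22, 23) = 23
Ratio = 26 / 23 = 1.1304

1.1304


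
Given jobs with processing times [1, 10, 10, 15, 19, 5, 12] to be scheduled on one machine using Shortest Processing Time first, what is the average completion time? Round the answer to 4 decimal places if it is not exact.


Sort jobs by processing time (SPT order): [1, 5, 10, 10, 12, 15, 19]
Compute completion times sequentially:
  Job 1: processing = 1, completes at 1
  Job 2: processing = 5, completes at 6
  Job 3: processing = 10, completes at 16
  Job 4: processing = 10, completes at 26
  Job 5: processing = 12, completes at 38
  Job 6: processing = 15, completes at 53
  Job 7: processing = 19, completes at 72
Sum of completion times = 212
Average completion time = 212/7 = 30.2857

30.2857


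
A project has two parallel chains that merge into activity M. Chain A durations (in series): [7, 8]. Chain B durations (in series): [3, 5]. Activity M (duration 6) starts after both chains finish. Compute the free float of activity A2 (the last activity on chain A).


ES(A2) = sum of predecessors on chain A = 7
EF(A2) = ES + duration = 7 + 8 = 15
Successor of A2 is M. ES(M) = max(sum(A), sum(B)) = max(15, 8) = 15
Free float = ES(successor) - EF(current) = 15 - 15 = 0

0


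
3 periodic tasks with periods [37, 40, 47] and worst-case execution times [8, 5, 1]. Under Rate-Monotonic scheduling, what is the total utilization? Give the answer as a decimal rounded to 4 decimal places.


Compute individual utilizations (exact fractions):
  Task 1: C/T = 8/37 (approx. 0.2162)
  Task 2: C/T = 5/40 = 1/8 (approx. 0.125)
  Task 3: C/T = 1/47 (approx. 0.0213)
Total utilization U = 8/37 + 1/8 + 1/47 = 5043/13912
Rounded to 4 decimal places: U = 0.3625
RM (Liu & Layland) bound for 3 tasks = 0.779763; compare with U = 5043/13912 (approx. 0.362493)
U <= bound, so schedulable by RM sufficient condition.

0.3625


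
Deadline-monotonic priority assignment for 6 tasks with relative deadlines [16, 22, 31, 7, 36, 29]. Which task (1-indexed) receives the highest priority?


Sort tasks by relative deadline (ascending):
  Task 4: deadline = 7
  Task 1: deadline = 16
  Task 2: deadline = 22
  Task 6: deadline = 29
  Task 3: deadline = 31
  Task 5: deadline = 36
Priority order (highest first): [4, 1, 2, 6, 3, 5]
Highest priority task = 4

4


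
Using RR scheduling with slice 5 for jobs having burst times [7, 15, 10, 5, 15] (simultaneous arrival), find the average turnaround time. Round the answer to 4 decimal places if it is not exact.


Time quantum = 5
Execution trace:
  J1 runs 5 units, time = 5
  J2 runs 5 units, time = 10
  J3 runs 5 units, time = 15
  J4 runs 5 units, time = 20
  J5 runs 5 units, time = 25
  J1 runs 2 units, time = 27
  J2 runs 5 units, time = 32
  J3 runs 5 units, time = 37
  J5 runs 5 units, time = 42
  J2 runs 5 units, time = 47
  J5 runs 5 units, time = 52
Finish times: [27, 47, 37, 20, 52]
Average turnaround = 183/5 = 36.6

36.6


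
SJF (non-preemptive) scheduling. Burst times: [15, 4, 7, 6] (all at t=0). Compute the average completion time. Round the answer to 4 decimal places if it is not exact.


SJF order (ascending): [4, 6, 7, 15]
Completion times:
  Job 1: burst=4, C=4
  Job 2: burst=6, C=10
  Job 3: burst=7, C=17
  Job 4: burst=15, C=32
Average completion = 63/4 = 15.75

15.75


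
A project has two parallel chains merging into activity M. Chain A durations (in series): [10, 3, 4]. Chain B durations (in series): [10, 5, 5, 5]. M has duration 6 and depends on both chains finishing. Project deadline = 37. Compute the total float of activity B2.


Forward pass: ES(B2) = sum of predecessors on chain B = 10
EF = ES + duration = 10 + 5 = 15
Backward pass: LF(M) = deadline = 37; LS(M) = 37 - 6 = 31
LF(B2) = LS(M) - sum(successors on chain B) = 31 - 10 = 21
LS = LF - duration = 21 - 5 = 16
Total float = LS - ES = 16 - 10 = 6

6


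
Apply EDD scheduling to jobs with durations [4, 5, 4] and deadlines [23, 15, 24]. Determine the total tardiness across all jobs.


Sort by due date (EDD order): [(5, 15), (4, 23), (4, 24)]
Compute completion times and tardiness:
  Job 1: p=5, d=15, C=5, tardiness=max(0,5-15)=0
  Job 2: p=4, d=23, C=9, tardiness=max(0,9-23)=0
  Job 3: p=4, d=24, C=13, tardiness=max(0,13-24)=0
Total tardiness = 0

0


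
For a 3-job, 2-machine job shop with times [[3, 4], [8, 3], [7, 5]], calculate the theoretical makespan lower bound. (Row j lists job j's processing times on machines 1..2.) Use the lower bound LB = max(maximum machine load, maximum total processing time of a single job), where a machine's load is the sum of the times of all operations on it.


Machine loads:
  Machine 1: 3 + 8 + 7 = 18
  Machine 2: 4 + 3 + 5 = 12
Max machine load = 18
Job totals:
  Job 1: 7
  Job 2: 11
  Job 3: 12
Max job total = 12
Lower bound = max(18, 12) = 18

18


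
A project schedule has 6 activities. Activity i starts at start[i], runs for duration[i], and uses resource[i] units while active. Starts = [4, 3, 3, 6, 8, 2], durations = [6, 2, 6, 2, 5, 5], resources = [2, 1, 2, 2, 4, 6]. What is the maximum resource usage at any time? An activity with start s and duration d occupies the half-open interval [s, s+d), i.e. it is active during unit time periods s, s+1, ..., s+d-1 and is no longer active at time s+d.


Each activity i is active on [start_i, start_i + duration_i).
Compute total resource usage per time slot:
  t=0: active resources = [], total = 0
  t=1: active resources = [], total = 0
  t=2: active resources = [6], total = 6
  t=3: active resources = [1, 2, 6], total = 9
  t=4: active resources = [2, 1, 2, 6], total = 11
  t=5: active resources = [2, 2, 6], total = 10
  t=6: active resources = [2, 2, 2, 6], total = 12
  t=7: active resources = [2, 2, 2], total = 6
  t=8: active resources = [2, 2, 4], total = 8
  t=9: active resources = [2, 4], total = 6
  t=10: active resources = [4], total = 4
  t=11: active resources = [4], total = 4
  t=12: active resources = [4], total = 4
Peak resource demand = 12

12


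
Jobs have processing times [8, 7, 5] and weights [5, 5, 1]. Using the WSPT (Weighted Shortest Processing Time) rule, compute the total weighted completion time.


Compute p/w ratios and sort ascending (WSPT): [(7, 5), (8, 5), (5, 1)]
Compute weighted completion times:
  Job (p=7,w=5): C=7, w*C=5*7=35
  Job (p=8,w=5): C=15, w*C=5*15=75
  Job (p=5,w=1): C=20, w*C=1*20=20
Total weighted completion time = 130

130


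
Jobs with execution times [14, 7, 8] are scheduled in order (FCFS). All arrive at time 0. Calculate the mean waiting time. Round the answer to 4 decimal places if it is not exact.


FCFS order (as given): [14, 7, 8]
Waiting times:
  Job 1: wait = 0
  Job 2: wait = 14
  Job 3: wait = 21
Sum of waiting times = 35
Average waiting time = 35/3 = 11.6667

11.6667


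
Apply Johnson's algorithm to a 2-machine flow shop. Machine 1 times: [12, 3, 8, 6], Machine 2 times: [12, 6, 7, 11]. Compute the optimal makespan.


Apply Johnson's rule:
  Group 1 (a <= b): [(2, 3, 6), (4, 6, 11), (1, 12, 12)]
  Group 2 (a > b): [(3, 8, 7)]
Optimal job order: [2, 4, 1, 3]
Schedule:
  Job 2: M1 done at 3, M2 done at 9
  Job 4: M1 done at 9, M2 done at 20
  Job 1: M1 done at 21, M2 done at 33
  Job 3: M1 done at 29, M2 done at 40
Makespan = 40

40


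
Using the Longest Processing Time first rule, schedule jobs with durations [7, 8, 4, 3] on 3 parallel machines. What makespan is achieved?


Sort jobs in decreasing order (LPT): [8, 7, 4, 3]
Assign each job to the least loaded machine:
  Machine 1: jobs [8], load = 8
  Machine 2: jobs [7], load = 7
  Machine 3: jobs [4, 3], load = 7
Makespan = max load = 8

8


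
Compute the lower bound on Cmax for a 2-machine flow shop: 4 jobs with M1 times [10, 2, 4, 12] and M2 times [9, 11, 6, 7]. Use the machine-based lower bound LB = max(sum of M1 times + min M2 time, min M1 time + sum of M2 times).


LB1 = sum(M1 times) + min(M2 times) = 28 + 6 = 34
LB2 = min(M1 times) + sum(M2 times) = 2 + 33 = 35
Lower bound = max(LB1, LB2) = max(34, 35) = 35

35


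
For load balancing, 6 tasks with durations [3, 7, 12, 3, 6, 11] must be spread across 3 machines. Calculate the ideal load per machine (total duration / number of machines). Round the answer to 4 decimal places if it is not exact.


Total processing time = 3 + 7 + 12 + 3 + 6 + 11 = 42
Number of machines = 3
Ideal balanced load = 42 / 3 = 14.0

14.0


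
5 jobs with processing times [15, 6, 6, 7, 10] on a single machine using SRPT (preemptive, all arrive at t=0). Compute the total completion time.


Since all jobs arrive at t=0, SRPT equals SPT ordering.
SPT order: [6, 6, 7, 10, 15]
Completion times:
  Job 1: p=6, C=6
  Job 2: p=6, C=12
  Job 3: p=7, C=19
  Job 4: p=10, C=29
  Job 5: p=15, C=44
Total completion time = 6 + 12 + 19 + 29 + 44 = 110

110


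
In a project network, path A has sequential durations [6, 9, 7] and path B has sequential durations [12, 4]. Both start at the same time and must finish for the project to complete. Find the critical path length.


Path A total = 6 + 9 + 7 = 22
Path B total = 12 + 4 = 16
Critical path = longest path = max(22, 16) = 22

22


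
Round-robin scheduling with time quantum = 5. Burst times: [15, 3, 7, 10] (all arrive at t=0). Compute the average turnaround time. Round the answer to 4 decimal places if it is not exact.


Time quantum = 5
Execution trace:
  J1 runs 5 units, time = 5
  J2 runs 3 units, time = 8
  J3 runs 5 units, time = 13
  J4 runs 5 units, time = 18
  J1 runs 5 units, time = 23
  J3 runs 2 units, time = 25
  J4 runs 5 units, time = 30
  J1 runs 5 units, time = 35
Finish times: [35, 8, 25, 30]
Average turnaround = 98/4 = 24.5

24.5


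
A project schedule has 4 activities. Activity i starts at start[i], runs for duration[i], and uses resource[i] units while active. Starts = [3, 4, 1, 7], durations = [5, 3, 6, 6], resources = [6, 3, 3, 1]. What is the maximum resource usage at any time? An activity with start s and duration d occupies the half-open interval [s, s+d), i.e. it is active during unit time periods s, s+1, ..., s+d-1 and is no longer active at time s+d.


Each activity i is active on [start_i, start_i + duration_i).
Compute total resource usage per time slot:
  t=0: active resources = [], total = 0
  t=1: active resources = [3], total = 3
  t=2: active resources = [3], total = 3
  t=3: active resources = [6, 3], total = 9
  t=4: active resources = [6, 3, 3], total = 12
  t=5: active resources = [6, 3, 3], total = 12
  t=6: active resources = [6, 3, 3], total = 12
  t=7: active resources = [6, 1], total = 7
  t=8: active resources = [1], total = 1
  t=9: active resources = [1], total = 1
  t=10: active resources = [1], total = 1
  t=11: active resources = [1], total = 1
  t=12: active resources = [1], total = 1
Peak resource demand = 12

12


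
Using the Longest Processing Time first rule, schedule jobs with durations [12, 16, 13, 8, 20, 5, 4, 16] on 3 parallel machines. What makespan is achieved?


Sort jobs in decreasing order (LPT): [20, 16, 16, 13, 12, 8, 5, 4]
Assign each job to the least loaded machine:
  Machine 1: jobs [20, 8, 5], load = 33
  Machine 2: jobs [16, 13], load = 29
  Machine 3: jobs [16, 12, 4], load = 32
Makespan = max load = 33

33


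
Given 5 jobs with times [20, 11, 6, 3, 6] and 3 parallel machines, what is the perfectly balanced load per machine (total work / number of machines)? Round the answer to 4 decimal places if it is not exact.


Total processing time = 20 + 11 + 6 + 3 + 6 = 46
Number of machines = 3
Ideal balanced load = 46 / 3 = 15.3333

15.3333


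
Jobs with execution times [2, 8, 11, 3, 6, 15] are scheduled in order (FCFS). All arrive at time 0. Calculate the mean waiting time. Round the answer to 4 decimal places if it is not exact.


FCFS order (as given): [2, 8, 11, 3, 6, 15]
Waiting times:
  Job 1: wait = 0
  Job 2: wait = 2
  Job 3: wait = 10
  Job 4: wait = 21
  Job 5: wait = 24
  Job 6: wait = 30
Sum of waiting times = 87
Average waiting time = 87/6 = 14.5

14.5


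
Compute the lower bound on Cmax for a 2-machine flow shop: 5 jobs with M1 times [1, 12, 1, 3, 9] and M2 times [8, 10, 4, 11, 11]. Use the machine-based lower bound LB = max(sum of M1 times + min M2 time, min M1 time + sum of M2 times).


LB1 = sum(M1 times) + min(M2 times) = 26 + 4 = 30
LB2 = min(M1 times) + sum(M2 times) = 1 + 44 = 45
Lower bound = max(LB1, LB2) = max(30, 45) = 45

45


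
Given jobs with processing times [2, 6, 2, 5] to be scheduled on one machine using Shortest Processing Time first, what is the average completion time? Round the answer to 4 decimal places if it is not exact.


Sort jobs by processing time (SPT order): [2, 2, 5, 6]
Compute completion times sequentially:
  Job 1: processing = 2, completes at 2
  Job 2: processing = 2, completes at 4
  Job 3: processing = 5, completes at 9
  Job 4: processing = 6, completes at 15
Sum of completion times = 30
Average completion time = 30/4 = 7.5

7.5


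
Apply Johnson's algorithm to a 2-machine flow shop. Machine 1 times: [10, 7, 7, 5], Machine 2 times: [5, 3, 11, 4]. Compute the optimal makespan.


Apply Johnson's rule:
  Group 1 (a <= b): [(3, 7, 11)]
  Group 2 (a > b): [(1, 10, 5), (4, 5, 4), (2, 7, 3)]
Optimal job order: [3, 1, 4, 2]
Schedule:
  Job 3: M1 done at 7, M2 done at 18
  Job 1: M1 done at 17, M2 done at 23
  Job 4: M1 done at 22, M2 done at 27
  Job 2: M1 done at 29, M2 done at 32
Makespan = 32

32


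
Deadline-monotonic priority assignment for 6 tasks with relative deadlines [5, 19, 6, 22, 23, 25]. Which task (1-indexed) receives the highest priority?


Sort tasks by relative deadline (ascending):
  Task 1: deadline = 5
  Task 3: deadline = 6
  Task 2: deadline = 19
  Task 4: deadline = 22
  Task 5: deadline = 23
  Task 6: deadline = 25
Priority order (highest first): [1, 3, 2, 4, 5, 6]
Highest priority task = 1

1


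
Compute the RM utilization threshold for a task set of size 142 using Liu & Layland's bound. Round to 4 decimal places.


Compute 2^(1/142) = 1.0048932512
Subtract 1: 1.0048932512 - 1 = 0.0048932512
Multiply by n: 142 * 0.0048932512 = 0.6948416704
Round to 4 dp: 0.6948

0.6948


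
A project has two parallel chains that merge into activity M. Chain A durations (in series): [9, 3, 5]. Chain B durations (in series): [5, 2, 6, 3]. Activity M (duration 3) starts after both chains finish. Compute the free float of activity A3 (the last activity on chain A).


ES(A3) = sum of predecessors on chain A = 12
EF(A3) = ES + duration = 12 + 5 = 17
Successor of A3 is M. ES(M) = max(sum(A), sum(B)) = max(17, 16) = 17
Free float = ES(successor) - EF(current) = 17 - 17 = 0

0


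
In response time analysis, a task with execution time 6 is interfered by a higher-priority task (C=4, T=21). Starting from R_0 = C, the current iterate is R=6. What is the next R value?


R_next = C + ceil(R_prev / T_hp) * C_hp
ceil(6 / 21) = ceil(0.2857) = 1
Interference = 1 * 4 = 4
R_next = 6 + 4 = 10

10


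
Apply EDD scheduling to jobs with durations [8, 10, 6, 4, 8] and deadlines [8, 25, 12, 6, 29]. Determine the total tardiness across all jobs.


Sort by due date (EDD order): [(4, 6), (8, 8), (6, 12), (10, 25), (8, 29)]
Compute completion times and tardiness:
  Job 1: p=4, d=6, C=4, tardiness=max(0,4-6)=0
  Job 2: p=8, d=8, C=12, tardiness=max(0,12-8)=4
  Job 3: p=6, d=12, C=18, tardiness=max(0,18-12)=6
  Job 4: p=10, d=25, C=28, tardiness=max(0,28-25)=3
  Job 5: p=8, d=29, C=36, tardiness=max(0,36-29)=7
Total tardiness = 20

20


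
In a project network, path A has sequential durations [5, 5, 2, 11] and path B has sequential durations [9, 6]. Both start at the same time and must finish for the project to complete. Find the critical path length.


Path A total = 5 + 5 + 2 + 11 = 23
Path B total = 9 + 6 = 15
Critical path = longest path = max(23, 15) = 23

23


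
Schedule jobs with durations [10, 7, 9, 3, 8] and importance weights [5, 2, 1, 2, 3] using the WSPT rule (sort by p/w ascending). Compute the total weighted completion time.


Compute p/w ratios and sort ascending (WSPT): [(3, 2), (10, 5), (8, 3), (7, 2), (9, 1)]
Compute weighted completion times:
  Job (p=3,w=2): C=3, w*C=2*3=6
  Job (p=10,w=5): C=13, w*C=5*13=65
  Job (p=8,w=3): C=21, w*C=3*21=63
  Job (p=7,w=2): C=28, w*C=2*28=56
  Job (p=9,w=1): C=37, w*C=1*37=37
Total weighted completion time = 227

227


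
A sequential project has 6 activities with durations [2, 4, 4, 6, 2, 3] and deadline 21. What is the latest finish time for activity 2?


LF(activity 2) = deadline - sum of successor durations
Successors: activities 3 through 6 with durations [4, 6, 2, 3]
Sum of successor durations = 15
LF = 21 - 15 = 6

6


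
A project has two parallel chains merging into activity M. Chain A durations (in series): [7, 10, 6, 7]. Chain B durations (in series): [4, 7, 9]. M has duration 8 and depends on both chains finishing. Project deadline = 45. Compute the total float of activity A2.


Forward pass: ES(A2) = sum of predecessors on chain A = 7
EF = ES + duration = 7 + 10 = 17
Backward pass: LF(M) = deadline = 45; LS(M) = 45 - 8 = 37
LF(A2) = LS(M) - sum(successors on chain A) = 37 - 13 = 24
LS = LF - duration = 24 - 10 = 14
Total float = LS - ES = 14 - 7 = 7

7


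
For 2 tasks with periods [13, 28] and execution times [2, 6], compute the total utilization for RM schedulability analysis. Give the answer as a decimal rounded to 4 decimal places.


Compute individual utilizations (exact fractions):
  Task 1: C/T = 2/13 (approx. 0.1538)
  Task 2: C/T = 6/28 = 3/14 (approx. 0.2143)
Total utilization U = 2/13 + 3/14 = 67/182
Rounded to 4 decimal places: U = 0.3681
RM (Liu & Layland) bound for 2 tasks = 0.828427; compare with U = 67/182 (approx. 0.368132)
U <= bound, so schedulable by RM sufficient condition.

0.3681


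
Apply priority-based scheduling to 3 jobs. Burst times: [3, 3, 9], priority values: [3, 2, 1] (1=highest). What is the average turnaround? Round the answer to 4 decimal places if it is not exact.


Sort by priority (ascending = highest first):
Order: [(1, 9), (2, 3), (3, 3)]
Completion times:
  Priority 1, burst=9, C=9
  Priority 2, burst=3, C=12
  Priority 3, burst=3, C=15
Average turnaround = 36/3 = 12.0

12.0


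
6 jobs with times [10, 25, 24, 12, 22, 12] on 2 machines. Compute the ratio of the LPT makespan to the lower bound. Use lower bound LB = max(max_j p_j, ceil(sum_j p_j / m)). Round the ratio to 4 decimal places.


LPT order: [25, 24, 22, 12, 12, 10]
Machine loads after assignment: [49, 56]
LPT makespan = 56
Lower bound = max(max_job, ceil(total/2)) = max(25, 53) = 53
Ratio = 56 / 53 = 1.0566

1.0566


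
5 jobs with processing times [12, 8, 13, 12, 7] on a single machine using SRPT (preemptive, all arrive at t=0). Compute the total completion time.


Since all jobs arrive at t=0, SRPT equals SPT ordering.
SPT order: [7, 8, 12, 12, 13]
Completion times:
  Job 1: p=7, C=7
  Job 2: p=8, C=15
  Job 3: p=12, C=27
  Job 4: p=12, C=39
  Job 5: p=13, C=52
Total completion time = 7 + 15 + 27 + 39 + 52 = 140

140


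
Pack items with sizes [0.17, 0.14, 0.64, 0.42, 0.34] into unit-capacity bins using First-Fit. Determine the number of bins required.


Place items sequentially using First-Fit:
  Item 0.17 -> new Bin 1
  Item 0.14 -> Bin 1 (now 0.31)
  Item 0.64 -> Bin 1 (now 0.95)
  Item 0.42 -> new Bin 2
  Item 0.34 -> Bin 2 (now 0.76)
Total bins used = 2

2


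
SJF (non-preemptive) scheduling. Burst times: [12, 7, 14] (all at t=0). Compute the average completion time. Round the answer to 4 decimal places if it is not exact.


SJF order (ascending): [7, 12, 14]
Completion times:
  Job 1: burst=7, C=7
  Job 2: burst=12, C=19
  Job 3: burst=14, C=33
Average completion = 59/3 = 19.6667

19.6667


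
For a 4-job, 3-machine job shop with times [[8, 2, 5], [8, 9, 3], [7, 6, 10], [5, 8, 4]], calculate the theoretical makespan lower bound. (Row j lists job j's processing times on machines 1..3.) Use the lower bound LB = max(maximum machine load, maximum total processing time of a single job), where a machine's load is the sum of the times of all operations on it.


Machine loads:
  Machine 1: 8 + 8 + 7 + 5 = 28
  Machine 2: 2 + 9 + 6 + 8 = 25
  Machine 3: 5 + 3 + 10 + 4 = 22
Max machine load = 28
Job totals:
  Job 1: 15
  Job 2: 20
  Job 3: 23
  Job 4: 17
Max job total = 23
Lower bound = max(28, 23) = 28

28


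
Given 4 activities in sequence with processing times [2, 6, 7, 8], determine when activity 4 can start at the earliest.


Activity 4 starts after activities 1 through 3 complete.
Predecessor durations: [2, 6, 7]
ES = 2 + 6 + 7 = 15

15


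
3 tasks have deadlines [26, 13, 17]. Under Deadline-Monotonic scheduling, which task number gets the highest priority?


Sort tasks by relative deadline (ascending):
  Task 2: deadline = 13
  Task 3: deadline = 17
  Task 1: deadline = 26
Priority order (highest first): [2, 3, 1]
Highest priority task = 2

2


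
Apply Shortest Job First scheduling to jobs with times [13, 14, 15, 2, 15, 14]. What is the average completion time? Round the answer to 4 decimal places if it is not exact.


SJF order (ascending): [2, 13, 14, 14, 15, 15]
Completion times:
  Job 1: burst=2, C=2
  Job 2: burst=13, C=15
  Job 3: burst=14, C=29
  Job 4: burst=14, C=43
  Job 5: burst=15, C=58
  Job 6: burst=15, C=73
Average completion = 220/6 = 36.6667

36.6667


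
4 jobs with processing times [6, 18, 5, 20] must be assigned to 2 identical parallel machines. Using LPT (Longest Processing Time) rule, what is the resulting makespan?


Sort jobs in decreasing order (LPT): [20, 18, 6, 5]
Assign each job to the least loaded machine:
  Machine 1: jobs [20, 5], load = 25
  Machine 2: jobs [18, 6], load = 24
Makespan = max load = 25

25


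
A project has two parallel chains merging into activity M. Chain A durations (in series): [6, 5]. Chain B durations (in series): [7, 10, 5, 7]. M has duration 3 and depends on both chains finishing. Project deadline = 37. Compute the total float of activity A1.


Forward pass: ES(A1) = sum of predecessors on chain A = 0
EF = ES + duration = 0 + 6 = 6
Backward pass: LF(M) = deadline = 37; LS(M) = 37 - 3 = 34
LF(A1) = LS(M) - sum(successors on chain A) = 34 - 5 = 29
LS = LF - duration = 29 - 6 = 23
Total float = LS - ES = 23 - 0 = 23

23


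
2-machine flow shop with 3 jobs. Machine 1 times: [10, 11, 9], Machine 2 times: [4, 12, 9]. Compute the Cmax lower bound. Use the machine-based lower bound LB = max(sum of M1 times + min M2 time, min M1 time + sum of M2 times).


LB1 = sum(M1 times) + min(M2 times) = 30 + 4 = 34
LB2 = min(M1 times) + sum(M2 times) = 9 + 25 = 34
Lower bound = max(LB1, LB2) = max(34, 34) = 34

34


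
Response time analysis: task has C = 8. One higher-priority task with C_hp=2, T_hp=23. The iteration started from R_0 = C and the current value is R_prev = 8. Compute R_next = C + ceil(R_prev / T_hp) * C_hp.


R_next = C + ceil(R_prev / T_hp) * C_hp
ceil(8 / 23) = ceil(0.3478) = 1
Interference = 1 * 2 = 2
R_next = 8 + 2 = 10

10


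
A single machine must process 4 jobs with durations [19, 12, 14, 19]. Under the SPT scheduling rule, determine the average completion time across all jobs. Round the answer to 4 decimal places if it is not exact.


Sort jobs by processing time (SPT order): [12, 14, 19, 19]
Compute completion times sequentially:
  Job 1: processing = 12, completes at 12
  Job 2: processing = 14, completes at 26
  Job 3: processing = 19, completes at 45
  Job 4: processing = 19, completes at 64
Sum of completion times = 147
Average completion time = 147/4 = 36.75

36.75


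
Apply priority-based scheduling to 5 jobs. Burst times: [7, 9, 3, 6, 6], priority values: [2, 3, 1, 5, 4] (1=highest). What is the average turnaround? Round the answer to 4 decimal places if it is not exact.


Sort by priority (ascending = highest first):
Order: [(1, 3), (2, 7), (3, 9), (4, 6), (5, 6)]
Completion times:
  Priority 1, burst=3, C=3
  Priority 2, burst=7, C=10
  Priority 3, burst=9, C=19
  Priority 4, burst=6, C=25
  Priority 5, burst=6, C=31
Average turnaround = 88/5 = 17.6

17.6


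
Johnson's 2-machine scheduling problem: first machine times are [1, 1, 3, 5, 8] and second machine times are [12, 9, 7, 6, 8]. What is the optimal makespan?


Apply Johnson's rule:
  Group 1 (a <= b): [(1, 1, 12), (2, 1, 9), (3, 3, 7), (4, 5, 6), (5, 8, 8)]
  Group 2 (a > b): []
Optimal job order: [1, 2, 3, 4, 5]
Schedule:
  Job 1: M1 done at 1, M2 done at 13
  Job 2: M1 done at 2, M2 done at 22
  Job 3: M1 done at 5, M2 done at 29
  Job 4: M1 done at 10, M2 done at 35
  Job 5: M1 done at 18, M2 done at 43
Makespan = 43

43


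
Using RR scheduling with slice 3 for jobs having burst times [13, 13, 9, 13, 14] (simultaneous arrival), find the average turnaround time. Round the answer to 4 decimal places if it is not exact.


Time quantum = 3
Execution trace:
  J1 runs 3 units, time = 3
  J2 runs 3 units, time = 6
  J3 runs 3 units, time = 9
  J4 runs 3 units, time = 12
  J5 runs 3 units, time = 15
  J1 runs 3 units, time = 18
  J2 runs 3 units, time = 21
  J3 runs 3 units, time = 24
  J4 runs 3 units, time = 27
  J5 runs 3 units, time = 30
  J1 runs 3 units, time = 33
  J2 runs 3 units, time = 36
  J3 runs 3 units, time = 39
  J4 runs 3 units, time = 42
  J5 runs 3 units, time = 45
  J1 runs 3 units, time = 48
  J2 runs 3 units, time = 51
  J4 runs 3 units, time = 54
  J5 runs 3 units, time = 57
  J1 runs 1 units, time = 58
  J2 runs 1 units, time = 59
  J4 runs 1 units, time = 60
  J5 runs 2 units, time = 62
Finish times: [58, 59, 39, 60, 62]
Average turnaround = 278/5 = 55.6

55.6


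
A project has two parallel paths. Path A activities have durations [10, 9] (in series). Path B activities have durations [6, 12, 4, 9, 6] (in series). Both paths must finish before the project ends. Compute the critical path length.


Path A total = 10 + 9 = 19
Path B total = 6 + 12 + 4 + 9 + 6 = 37
Critical path = longest path = max(19, 37) = 37

37


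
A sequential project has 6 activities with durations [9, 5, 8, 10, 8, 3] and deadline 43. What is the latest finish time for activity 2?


LF(activity 2) = deadline - sum of successor durations
Successors: activities 3 through 6 with durations [8, 10, 8, 3]
Sum of successor durations = 29
LF = 43 - 29 = 14

14


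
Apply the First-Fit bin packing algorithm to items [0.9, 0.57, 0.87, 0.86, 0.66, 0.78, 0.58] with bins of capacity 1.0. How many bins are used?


Place items sequentially using First-Fit:
  Item 0.9 -> new Bin 1
  Item 0.57 -> new Bin 2
  Item 0.87 -> new Bin 3
  Item 0.86 -> new Bin 4
  Item 0.66 -> new Bin 5
  Item 0.78 -> new Bin 6
  Item 0.58 -> new Bin 7
Total bins used = 7

7


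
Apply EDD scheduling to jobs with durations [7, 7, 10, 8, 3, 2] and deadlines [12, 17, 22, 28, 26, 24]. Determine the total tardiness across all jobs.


Sort by due date (EDD order): [(7, 12), (7, 17), (10, 22), (2, 24), (3, 26), (8, 28)]
Compute completion times and tardiness:
  Job 1: p=7, d=12, C=7, tardiness=max(0,7-12)=0
  Job 2: p=7, d=17, C=14, tardiness=max(0,14-17)=0
  Job 3: p=10, d=22, C=24, tardiness=max(0,24-22)=2
  Job 4: p=2, d=24, C=26, tardiness=max(0,26-24)=2
  Job 5: p=3, d=26, C=29, tardiness=max(0,29-26)=3
  Job 6: p=8, d=28, C=37, tardiness=max(0,37-28)=9
Total tardiness = 16

16


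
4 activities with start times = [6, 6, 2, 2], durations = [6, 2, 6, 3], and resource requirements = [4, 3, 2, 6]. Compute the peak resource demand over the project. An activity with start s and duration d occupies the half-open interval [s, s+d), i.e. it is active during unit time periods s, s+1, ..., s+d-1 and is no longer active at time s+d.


Each activity i is active on [start_i, start_i + duration_i).
Compute total resource usage per time slot:
  t=0: active resources = [], total = 0
  t=1: active resources = [], total = 0
  t=2: active resources = [2, 6], total = 8
  t=3: active resources = [2, 6], total = 8
  t=4: active resources = [2, 6], total = 8
  t=5: active resources = [2], total = 2
  t=6: active resources = [4, 3, 2], total = 9
  t=7: active resources = [4, 3, 2], total = 9
  t=8: active resources = [4], total = 4
  t=9: active resources = [4], total = 4
  t=10: active resources = [4], total = 4
  t=11: active resources = [4], total = 4
Peak resource demand = 9

9


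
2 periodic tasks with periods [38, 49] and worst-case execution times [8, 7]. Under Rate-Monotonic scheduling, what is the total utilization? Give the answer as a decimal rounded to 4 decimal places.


Compute individual utilizations (exact fractions):
  Task 1: C/T = 8/38 = 4/19 (approx. 0.2105)
  Task 2: C/T = 7/49 = 1/7 (approx. 0.1429)
Total utilization U = 4/19 + 1/7 = 47/133
Rounded to 4 decimal places: U = 0.3534
RM (Liu & Layland) bound for 2 tasks = 0.828427; compare with U = 47/133 (approx. 0.353383)
U <= bound, so schedulable by RM sufficient condition.

0.3534


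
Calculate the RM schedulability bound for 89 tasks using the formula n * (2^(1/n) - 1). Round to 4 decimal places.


Compute 2^(1/89) = 1.0078185773
Subtract 1: 1.0078185773 - 1 = 0.0078185773
Multiply by n: 89 * 0.0078185773 = 0.6958533797
Round to 4 dp: 0.6959

0.6959


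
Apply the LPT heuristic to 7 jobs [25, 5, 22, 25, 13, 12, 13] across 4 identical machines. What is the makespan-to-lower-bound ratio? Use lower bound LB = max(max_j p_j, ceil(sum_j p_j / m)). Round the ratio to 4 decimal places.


LPT order: [25, 25, 22, 13, 13, 12, 5]
Machine loads after assignment: [30, 25, 34, 26]
LPT makespan = 34
Lower bound = max(max_job, ceil(total/4)) = max(25, 29) = 29
Ratio = 34 / 29 = 1.1724

1.1724


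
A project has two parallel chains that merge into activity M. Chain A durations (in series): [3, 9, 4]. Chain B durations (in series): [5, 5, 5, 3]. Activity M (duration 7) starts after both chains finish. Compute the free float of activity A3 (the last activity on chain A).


ES(A3) = sum of predecessors on chain A = 12
EF(A3) = ES + duration = 12 + 4 = 16
Successor of A3 is M. ES(M) = max(sum(A), sum(B)) = max(16, 18) = 18
Free float = ES(successor) - EF(current) = 18 - 16 = 2

2


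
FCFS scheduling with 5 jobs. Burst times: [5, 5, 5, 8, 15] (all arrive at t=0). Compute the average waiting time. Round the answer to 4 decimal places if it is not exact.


FCFS order (as given): [5, 5, 5, 8, 15]
Waiting times:
  Job 1: wait = 0
  Job 2: wait = 5
  Job 3: wait = 10
  Job 4: wait = 15
  Job 5: wait = 23
Sum of waiting times = 53
Average waiting time = 53/5 = 10.6

10.6


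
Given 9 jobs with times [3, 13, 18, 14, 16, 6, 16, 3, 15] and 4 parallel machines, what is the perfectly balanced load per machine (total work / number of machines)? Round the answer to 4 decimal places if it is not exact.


Total processing time = 3 + 13 + 18 + 14 + 16 + 6 + 16 + 3 + 15 = 104
Number of machines = 4
Ideal balanced load = 104 / 4 = 26.0

26.0


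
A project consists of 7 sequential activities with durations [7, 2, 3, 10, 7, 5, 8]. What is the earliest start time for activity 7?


Activity 7 starts after activities 1 through 6 complete.
Predecessor durations: [7, 2, 3, 10, 7, 5]
ES = 7 + 2 + 3 + 10 + 7 + 5 = 34

34


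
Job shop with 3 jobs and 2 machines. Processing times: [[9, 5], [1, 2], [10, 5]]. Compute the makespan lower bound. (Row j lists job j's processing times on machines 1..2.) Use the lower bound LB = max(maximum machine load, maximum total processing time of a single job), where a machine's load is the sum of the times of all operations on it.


Machine loads:
  Machine 1: 9 + 1 + 10 = 20
  Machine 2: 5 + 2 + 5 = 12
Max machine load = 20
Job totals:
  Job 1: 14
  Job 2: 3
  Job 3: 15
Max job total = 15
Lower bound = max(20, 15) = 20

20


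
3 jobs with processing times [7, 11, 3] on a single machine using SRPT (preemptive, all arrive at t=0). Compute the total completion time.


Since all jobs arrive at t=0, SRPT equals SPT ordering.
SPT order: [3, 7, 11]
Completion times:
  Job 1: p=3, C=3
  Job 2: p=7, C=10
  Job 3: p=11, C=21
Total completion time = 3 + 10 + 21 = 34

34


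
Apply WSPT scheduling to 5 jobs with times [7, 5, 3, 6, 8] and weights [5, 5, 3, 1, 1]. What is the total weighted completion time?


Compute p/w ratios and sort ascending (WSPT): [(5, 5), (3, 3), (7, 5), (6, 1), (8, 1)]
Compute weighted completion times:
  Job (p=5,w=5): C=5, w*C=5*5=25
  Job (p=3,w=3): C=8, w*C=3*8=24
  Job (p=7,w=5): C=15, w*C=5*15=75
  Job (p=6,w=1): C=21, w*C=1*21=21
  Job (p=8,w=1): C=29, w*C=1*29=29
Total weighted completion time = 174

174
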